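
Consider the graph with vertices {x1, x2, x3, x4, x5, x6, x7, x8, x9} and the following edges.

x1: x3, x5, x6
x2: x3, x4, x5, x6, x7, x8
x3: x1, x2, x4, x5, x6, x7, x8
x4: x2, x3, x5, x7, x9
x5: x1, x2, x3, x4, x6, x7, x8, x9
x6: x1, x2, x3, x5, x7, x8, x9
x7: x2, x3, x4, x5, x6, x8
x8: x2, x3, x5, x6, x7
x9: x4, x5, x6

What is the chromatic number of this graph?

6

x2, x3, x5, x6, x7, x8 form a clique, so at least 6 colors are needed.
6 colors suffice: color 1 → {x5}; color 2 → {x3, x9}; color 3 → {x4, x6}; color 4 → {x1, x2}; color 5 → {x7}; color 6 → {x8}. Every edge joins two different colors.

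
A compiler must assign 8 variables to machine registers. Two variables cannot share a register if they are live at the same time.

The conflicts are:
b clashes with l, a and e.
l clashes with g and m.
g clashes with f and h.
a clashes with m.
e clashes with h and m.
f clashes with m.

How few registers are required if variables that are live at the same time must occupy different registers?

3

The cycle h-e-m-f-g-h has odd length 5, so it cannot be 2-colored; at least 3 registers are needed.
3 registers suffice: register 1 → {b, g, m}; register 2 → {l, a, e, f}; register 3 → {h}. No two conflicting variables share a register.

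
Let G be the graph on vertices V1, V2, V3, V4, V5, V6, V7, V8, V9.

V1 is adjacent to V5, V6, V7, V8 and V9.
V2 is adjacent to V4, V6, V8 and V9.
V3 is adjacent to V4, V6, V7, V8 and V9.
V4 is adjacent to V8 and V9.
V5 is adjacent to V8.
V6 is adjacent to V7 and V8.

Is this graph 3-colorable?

The chromatic number is 3. V1, V5, V8 are mutually adjacent, so at least 3 colors are needed.
3 colors suffice: V1=B, V2=B, V3=B, V4=G, V5=G, V6=G, V7=R, V8=R, V9=R.
That is already a proper 3-coloring.

Yes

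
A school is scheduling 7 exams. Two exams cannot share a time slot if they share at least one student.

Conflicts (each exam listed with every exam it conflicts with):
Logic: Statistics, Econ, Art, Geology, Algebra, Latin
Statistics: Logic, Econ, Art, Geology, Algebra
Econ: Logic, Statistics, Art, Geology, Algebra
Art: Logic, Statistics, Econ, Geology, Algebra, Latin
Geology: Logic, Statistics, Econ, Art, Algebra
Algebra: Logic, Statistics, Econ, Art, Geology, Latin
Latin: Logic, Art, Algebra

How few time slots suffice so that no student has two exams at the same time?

6

Logic, Statistics, Econ, Art, Geology, Algebra all conflict with each other, so at least 6 time slots are needed.
A valid assignment using 6 time slots: Logic=2, Statistics=4, Econ=5, Art=1, Geology=6, Algebra=3, Latin=4. No two conflicting exams share a time slot.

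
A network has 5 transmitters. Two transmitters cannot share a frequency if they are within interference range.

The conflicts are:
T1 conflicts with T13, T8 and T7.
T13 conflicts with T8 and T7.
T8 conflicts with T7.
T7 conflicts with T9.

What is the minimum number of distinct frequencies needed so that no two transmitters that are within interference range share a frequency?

T1, T13, T8, T7 are mutually in conflict, so at least 4 frequencies are needed.
4 frequencies suffice: frequency 1 → {T7}; frequency 2 → {T1, T9}; frequency 3 → {T13}; frequency 4 → {T8}. No two conflicting transmitters share a frequency.

4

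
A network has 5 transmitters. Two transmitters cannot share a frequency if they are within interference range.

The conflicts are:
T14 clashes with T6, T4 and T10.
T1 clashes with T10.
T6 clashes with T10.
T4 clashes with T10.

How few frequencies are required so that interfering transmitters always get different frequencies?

3

T14, T4, T10 are mutually in conflict, so at least 3 frequencies are needed.
3 frequencies suffice: frequency 1 → {T10}; frequency 2 → {T14, T1}; frequency 3 → {T6, T4}. No two conflicting transmitters share a frequency.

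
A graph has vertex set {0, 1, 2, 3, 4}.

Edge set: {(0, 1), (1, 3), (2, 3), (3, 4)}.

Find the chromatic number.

2

2 and 3 are adjacent, so at least 2 colors are needed.
2 colors suffice: color red → {0, 3}; color blue → {1, 2, 4}. No two adjacent vertices share a color.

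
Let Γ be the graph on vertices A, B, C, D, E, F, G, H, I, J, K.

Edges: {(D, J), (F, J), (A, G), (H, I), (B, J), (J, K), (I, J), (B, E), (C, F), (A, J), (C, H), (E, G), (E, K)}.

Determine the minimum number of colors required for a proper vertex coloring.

The cycle H-I-J-F-C-H has odd length 5, so it cannot be 2-colored; at least 3 colors are needed.
3 colors suffice: color 1 → {E, H, J}; color 2 → {A, B, D, F, I, K}; color 3 → {C, G}. Every edge joins two different colors.

3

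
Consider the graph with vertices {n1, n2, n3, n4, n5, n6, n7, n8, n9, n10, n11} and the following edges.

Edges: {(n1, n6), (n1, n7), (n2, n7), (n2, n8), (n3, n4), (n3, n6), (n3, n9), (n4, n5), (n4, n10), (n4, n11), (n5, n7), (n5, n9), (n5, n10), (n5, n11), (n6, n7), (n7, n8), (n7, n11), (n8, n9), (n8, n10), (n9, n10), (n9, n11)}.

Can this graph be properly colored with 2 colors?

No

n8, n9, n10 form a triangle, so at least 3 colors are needed.
So 2 colors are not enough.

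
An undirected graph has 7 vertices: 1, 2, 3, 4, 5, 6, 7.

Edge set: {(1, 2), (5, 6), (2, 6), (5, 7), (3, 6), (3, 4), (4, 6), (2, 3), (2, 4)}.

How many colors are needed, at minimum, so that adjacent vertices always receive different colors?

2, 3, 4, 6 are pairwise adjacent (a clique of size 4), so at least 4 colors are needed.
A valid assignment using 4 colors: 1=a, 2=b, 3=c, 4=d, 5=b, 6=a, 7=a. Every edge joins two different colors.

4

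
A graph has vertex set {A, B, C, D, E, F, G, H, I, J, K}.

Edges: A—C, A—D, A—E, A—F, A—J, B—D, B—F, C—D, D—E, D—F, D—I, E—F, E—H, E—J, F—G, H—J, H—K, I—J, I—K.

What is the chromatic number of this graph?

A, D, E, F are pairwise adjacent (a clique of size 4), so at least 4 colors are needed.
4 colors suffice: A=green, B=blue, C=blue, D=red, E=blue, F=yellow, G=red, H=green, I=blue, J=red, K=red. Each edge has distinct colors on its endpoints.

4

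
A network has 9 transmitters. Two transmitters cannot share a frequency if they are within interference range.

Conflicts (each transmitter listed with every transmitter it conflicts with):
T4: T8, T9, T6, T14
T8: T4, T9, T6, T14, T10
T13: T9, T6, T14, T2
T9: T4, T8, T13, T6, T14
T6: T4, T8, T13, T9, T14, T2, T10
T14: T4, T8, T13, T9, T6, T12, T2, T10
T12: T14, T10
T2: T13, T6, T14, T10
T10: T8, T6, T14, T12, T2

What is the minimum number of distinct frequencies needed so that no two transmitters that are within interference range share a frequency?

5

T4, T8, T9, T6, T14 all conflict with each other, so at least 5 frequencies are needed.
5 frequencies suffice: T4=5, T8=4, T13=4, T9=3, T6=2, T14=1, T12=2, T2=5, T10=3. Each listed conflict is separated.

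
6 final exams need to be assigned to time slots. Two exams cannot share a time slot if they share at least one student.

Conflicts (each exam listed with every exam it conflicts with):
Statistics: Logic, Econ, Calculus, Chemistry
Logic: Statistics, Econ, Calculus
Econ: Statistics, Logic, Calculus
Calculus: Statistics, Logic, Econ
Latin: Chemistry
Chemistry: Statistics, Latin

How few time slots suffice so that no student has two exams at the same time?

4

Statistics, Logic, Econ, Calculus are mutually in conflict, so at least 4 time slots are needed.
Using 4 time slots: Statistics=1, Logic=2, Econ=3, Calculus=4, Latin=1, Chemistry=2. No two conflicting exams share a time slot.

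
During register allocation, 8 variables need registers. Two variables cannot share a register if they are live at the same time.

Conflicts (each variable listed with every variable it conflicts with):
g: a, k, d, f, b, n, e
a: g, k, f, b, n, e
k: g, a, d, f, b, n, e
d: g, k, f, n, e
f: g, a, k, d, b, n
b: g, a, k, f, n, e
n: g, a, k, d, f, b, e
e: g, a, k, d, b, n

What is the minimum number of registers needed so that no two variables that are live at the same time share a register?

6

g, a, k, b, n, e pairwise conflict, so at least 6 registers are needed.
6 registers suffice: register 1 → {n}; register 2 → {g}; register 3 → {k}; register 4 → {f, e}; register 5 → {a, d}; register 6 → {b}. Every pair that conflicts lands in different registers.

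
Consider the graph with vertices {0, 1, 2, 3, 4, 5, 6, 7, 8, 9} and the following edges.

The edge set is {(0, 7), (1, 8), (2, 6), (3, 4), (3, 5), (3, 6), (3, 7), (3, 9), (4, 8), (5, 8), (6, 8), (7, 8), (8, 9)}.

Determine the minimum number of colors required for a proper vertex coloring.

3 and 6 are adjacent, so at least 2 colors are needed.
2 colors suffice: color red → {0, 2, 3, 8}; color blue → {1, 4, 5, 6, 7, 9}. Each edge has distinct colors on its endpoints.

2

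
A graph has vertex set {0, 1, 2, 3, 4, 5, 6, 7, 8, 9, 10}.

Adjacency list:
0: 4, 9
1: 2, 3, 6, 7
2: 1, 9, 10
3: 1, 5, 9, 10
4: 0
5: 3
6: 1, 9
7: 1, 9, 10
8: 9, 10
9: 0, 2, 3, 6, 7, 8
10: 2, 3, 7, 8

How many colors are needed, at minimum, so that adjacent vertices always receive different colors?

7 and 10 are adjacent, so at least 2 colors are needed.
A valid assignment using 2 colors: 0=b, 1=a, 2=b, 3=b, 4=a, 5=a, 6=b, 7=b, 8=b, 9=a, 10=a. Every edge joins two different colors.

2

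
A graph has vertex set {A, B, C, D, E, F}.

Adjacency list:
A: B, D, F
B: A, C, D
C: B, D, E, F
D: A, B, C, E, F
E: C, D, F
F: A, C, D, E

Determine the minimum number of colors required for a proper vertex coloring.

4

C, D, E, F form a clique, so at least 4 colors are needed.
4 colors suffice: color 1 → {D}; color 2 → {B, F}; color 3 → {A, C}; color 4 → {E}. Each edge has distinct colors on its endpoints.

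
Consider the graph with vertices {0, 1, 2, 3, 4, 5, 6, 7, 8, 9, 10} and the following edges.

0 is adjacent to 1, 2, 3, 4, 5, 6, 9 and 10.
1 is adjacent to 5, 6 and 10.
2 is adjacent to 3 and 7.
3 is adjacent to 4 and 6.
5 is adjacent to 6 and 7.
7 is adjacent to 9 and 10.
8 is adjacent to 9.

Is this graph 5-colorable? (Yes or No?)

Yes

The chromatic number is 4. 0, 1, 5, 6 are mutually adjacent (a clique of size 4), so at least 4 colors are needed.
4 colors suffice: color red → {0, 7, 8}; color blue → {3, 5, 9, 10}; color green → {2, 4, 6}; color yellow → {1}.
Since 5 ≥ 4, a proper 5-coloring certainly exists.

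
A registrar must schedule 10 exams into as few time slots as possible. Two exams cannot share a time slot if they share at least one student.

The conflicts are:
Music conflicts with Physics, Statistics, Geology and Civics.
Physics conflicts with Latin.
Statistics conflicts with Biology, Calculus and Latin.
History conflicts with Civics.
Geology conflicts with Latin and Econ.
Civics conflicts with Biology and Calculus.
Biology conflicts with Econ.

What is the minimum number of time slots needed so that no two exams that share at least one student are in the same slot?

3

The cycle Geology-Latin-Statistics-Biology-Econ-Geology has odd length 5, so it cannot be 2-colored; at least 3 time slots are needed.
3 time slots suffice: time slot 1 → {Physics, Statistics, Geology, Civics}; time slot 2 → {Music, History, Biology, Calculus, Latin}; time slot 3 → {Econ}. Each listed conflict is separated.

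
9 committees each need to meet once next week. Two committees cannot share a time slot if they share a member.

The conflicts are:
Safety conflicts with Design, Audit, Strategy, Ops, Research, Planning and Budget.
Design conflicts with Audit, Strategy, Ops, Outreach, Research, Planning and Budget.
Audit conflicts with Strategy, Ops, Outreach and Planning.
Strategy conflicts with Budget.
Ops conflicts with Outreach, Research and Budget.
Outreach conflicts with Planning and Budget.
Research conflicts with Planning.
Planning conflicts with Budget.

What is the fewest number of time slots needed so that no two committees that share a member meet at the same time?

Safety, Design, Audit, Strategy pairwise conflict, so at least 4 time slots are needed.
4 time slots suffice: time slot 1 → {Design}; time slot 2 → {Safety, Outreach}; time slot 3 → {Audit, Research, Budget}; time slot 4 → {Strategy, Ops, Planning}. Every pair that conflicts lands in different time slots.

4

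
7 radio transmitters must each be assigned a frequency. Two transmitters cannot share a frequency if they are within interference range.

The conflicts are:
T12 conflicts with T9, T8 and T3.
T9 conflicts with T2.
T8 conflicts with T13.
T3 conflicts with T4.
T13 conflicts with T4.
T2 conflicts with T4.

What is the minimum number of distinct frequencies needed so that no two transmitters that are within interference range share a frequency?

The cycle T13-T4-T3-T12-T8-T13 has odd length 5, so it cannot be 2-colored; at least 3 frequencies are needed.
3 frequencies suffice: T12=1, T9=2, T8=3, T3=2, T13=2, T2=3, T4=1. Every pair that conflicts lands in different frequencies.

3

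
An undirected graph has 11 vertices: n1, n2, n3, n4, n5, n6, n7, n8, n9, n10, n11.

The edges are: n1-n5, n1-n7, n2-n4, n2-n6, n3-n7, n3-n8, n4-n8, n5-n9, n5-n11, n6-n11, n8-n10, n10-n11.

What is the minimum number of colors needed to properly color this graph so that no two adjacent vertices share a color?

The cycle n3-n8-n10-n11-n5-n1-n7-n3 has odd length 7, so it cannot be 2-colored; at least 3 colors are needed.
3 colors suffice: color 1 → {n1, n2, n8, n9, n11}; color 2 → {n3, n4, n5, n6, n10}; color 3 → {n7}. Every edge joins two different colors.

3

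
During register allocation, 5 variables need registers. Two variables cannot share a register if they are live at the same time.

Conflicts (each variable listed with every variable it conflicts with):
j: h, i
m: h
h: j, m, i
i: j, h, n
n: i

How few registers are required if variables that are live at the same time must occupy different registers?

3

j, h, i are mutually in conflict, so at least 3 registers are needed.
3 registers suffice: register 1 → {h, n}; register 2 → {m, i}; register 3 → {j}. Each listed conflict is separated.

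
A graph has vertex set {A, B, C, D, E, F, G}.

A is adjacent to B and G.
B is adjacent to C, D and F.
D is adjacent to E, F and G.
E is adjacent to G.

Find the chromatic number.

3

D, E, G are pairwise adjacent, so at least 3 colors are needed.
3 colors suffice: color red → {A, C, D}; color blue → {B, G}; color green → {E, F}. Every edge joins two different colors.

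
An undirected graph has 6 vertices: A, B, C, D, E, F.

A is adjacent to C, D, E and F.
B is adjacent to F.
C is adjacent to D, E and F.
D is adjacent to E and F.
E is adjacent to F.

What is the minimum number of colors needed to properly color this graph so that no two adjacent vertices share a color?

5

A, C, D, E, F form a clique, so at least 5 colors are needed.
A valid assignment using 5 colors: A=yellow, B=blue, C=green, D=blue, E=purple, F=red. Each edge has distinct colors on its endpoints.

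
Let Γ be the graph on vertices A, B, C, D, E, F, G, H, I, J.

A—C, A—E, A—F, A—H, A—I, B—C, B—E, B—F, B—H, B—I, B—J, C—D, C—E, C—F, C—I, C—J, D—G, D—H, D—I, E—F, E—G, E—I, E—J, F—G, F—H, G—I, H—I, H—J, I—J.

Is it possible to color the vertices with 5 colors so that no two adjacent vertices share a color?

The chromatic number is 5. B, C, E, I, J form a clique, so at least 5 colors are needed.
5 colors suffice: color 1 → {F, I}; color 2 → {C, G, H}; color 3 → {D, E}; color 4 → {A, B}; color 5 → {J}.
That is already a proper 5-coloring.

Yes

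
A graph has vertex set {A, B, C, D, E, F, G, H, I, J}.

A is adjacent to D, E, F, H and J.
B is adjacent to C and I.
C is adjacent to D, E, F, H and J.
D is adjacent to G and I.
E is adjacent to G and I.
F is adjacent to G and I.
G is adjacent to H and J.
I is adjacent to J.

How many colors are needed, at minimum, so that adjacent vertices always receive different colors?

A and D are adjacent, so at least 2 colors are needed.
A valid assignment using 2 colors: A=red, B=blue, C=red, D=blue, E=blue, F=blue, G=red, H=blue, I=red, J=blue. Every edge joins two different colors.

2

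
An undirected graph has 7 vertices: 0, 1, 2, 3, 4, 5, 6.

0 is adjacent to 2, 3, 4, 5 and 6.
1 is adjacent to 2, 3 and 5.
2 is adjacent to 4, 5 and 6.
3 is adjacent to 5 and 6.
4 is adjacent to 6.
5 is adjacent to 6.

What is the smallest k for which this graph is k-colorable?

4

0, 2, 5, 6 are pairwise adjacent (a clique of size 4), so at least 4 colors are needed.
4 colors suffice: color a → {1, 6}; color b → {4, 5}; color c → {2, 3}; color d → {0}. Every edge joins two different colors.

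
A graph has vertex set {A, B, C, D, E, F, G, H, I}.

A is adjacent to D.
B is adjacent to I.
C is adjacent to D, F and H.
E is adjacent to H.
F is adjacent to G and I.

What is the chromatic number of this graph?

2

C and D are adjacent, so at least 2 colors are needed.
2 colors suffice: color 1 → {A, C, E, G, I}; color 2 → {B, D, F, H}. No two adjacent vertices share a color.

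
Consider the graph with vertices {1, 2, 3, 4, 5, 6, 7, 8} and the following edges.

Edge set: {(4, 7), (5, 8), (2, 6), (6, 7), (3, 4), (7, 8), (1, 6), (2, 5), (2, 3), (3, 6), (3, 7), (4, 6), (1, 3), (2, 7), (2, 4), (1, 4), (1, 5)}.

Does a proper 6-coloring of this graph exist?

Yes

The chromatic number is 5. 2, 3, 4, 6, 7 form a clique, so at least 5 colors are needed.
A valid assignment using 5 colors: 1=red, 2=purple, 3=yellow, 4=green, 5=blue, 6=blue, 7=red, 8=green.
Since 6 ≥ 5, a proper 6-coloring certainly exists.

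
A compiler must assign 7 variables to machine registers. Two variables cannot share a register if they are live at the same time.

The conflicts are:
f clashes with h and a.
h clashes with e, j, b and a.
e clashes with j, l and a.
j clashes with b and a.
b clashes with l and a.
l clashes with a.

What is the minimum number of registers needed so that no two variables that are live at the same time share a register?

4

h, j, b, a are mutually in conflict, so at least 4 registers are needed.
A valid assignment using 4 registers: f=3, h=2, e=4, j=3, b=4, l=2, a=1. Every pair that conflicts lands in different registers.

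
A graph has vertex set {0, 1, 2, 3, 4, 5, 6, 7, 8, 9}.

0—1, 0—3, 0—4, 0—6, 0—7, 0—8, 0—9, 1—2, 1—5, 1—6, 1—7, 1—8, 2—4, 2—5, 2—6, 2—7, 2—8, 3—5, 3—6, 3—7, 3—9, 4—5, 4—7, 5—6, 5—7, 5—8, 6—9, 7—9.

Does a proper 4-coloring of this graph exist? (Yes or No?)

Yes

The chromatic number is 4. 1, 2, 5, 8 are pairwise adjacent (a clique of size 4), so at least 4 colors are needed.
4 colors suffice: 0=blue, 1=yellow, 2=green, 3=green, 4=yellow, 5=blue, 6=red, 7=red, 8=red, 9=yellow.
That is already a proper 4-coloring.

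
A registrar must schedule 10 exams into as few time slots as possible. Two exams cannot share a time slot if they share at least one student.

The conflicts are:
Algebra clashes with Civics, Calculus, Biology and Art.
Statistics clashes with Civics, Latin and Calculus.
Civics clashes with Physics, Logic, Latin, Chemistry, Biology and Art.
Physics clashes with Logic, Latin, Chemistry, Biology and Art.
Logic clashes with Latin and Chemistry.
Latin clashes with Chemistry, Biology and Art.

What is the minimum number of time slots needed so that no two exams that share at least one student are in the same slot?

5

Civics, Physics, Logic, Latin, Chemistry pairwise conflict, so at least 5 time slots are needed.
A valid assignment using 5 time slots: Algebra=2, Statistics=3, Civics=1, Physics=3, Logic=5, Latin=2, Chemistry=4, Calculus=1, Biology=4, Art=4. Every pair that conflicts lands in different time slots.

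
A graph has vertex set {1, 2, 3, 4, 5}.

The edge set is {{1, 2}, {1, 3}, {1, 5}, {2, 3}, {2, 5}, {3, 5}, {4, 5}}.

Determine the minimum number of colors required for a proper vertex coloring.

4

1, 2, 3, 5 are mutually adjacent (a clique of size 4), so at least 4 colors are needed.
A valid assignment using 4 colors: 1=b, 2=d, 3=c, 4=b, 5=a. Each edge has distinct colors on its endpoints.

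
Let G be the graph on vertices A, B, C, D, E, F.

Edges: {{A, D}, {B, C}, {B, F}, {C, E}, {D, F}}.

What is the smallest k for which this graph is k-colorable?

A and D are adjacent, so at least 2 colors are needed.
2 colors suffice: color red → {B, D, E}; color blue → {A, C, F}. No two adjacent vertices share a color.

2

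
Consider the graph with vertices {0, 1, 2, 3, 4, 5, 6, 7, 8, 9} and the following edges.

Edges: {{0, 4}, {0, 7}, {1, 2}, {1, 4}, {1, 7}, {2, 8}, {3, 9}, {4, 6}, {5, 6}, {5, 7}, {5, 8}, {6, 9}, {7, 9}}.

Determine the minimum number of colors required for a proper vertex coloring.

The cycle 7-0-4-6-5-7 has odd length 5, so it cannot be 2-colored; at least 3 colors are needed.
One proper 3-coloring: 0=b, 1=b, 2=c, 3=a, 4=a, 5=b, 6=c, 7=a, 8=a, 9=b. Every edge joins two different colors.

3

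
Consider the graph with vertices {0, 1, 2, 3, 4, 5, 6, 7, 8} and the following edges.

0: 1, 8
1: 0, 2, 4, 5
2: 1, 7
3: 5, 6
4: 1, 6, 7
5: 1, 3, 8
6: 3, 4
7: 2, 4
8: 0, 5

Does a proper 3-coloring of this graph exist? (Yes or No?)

Yes

The chromatic number is 3. The cycle 3-6-4-1-5-3 has odd length 5, so it cannot be 2-colored; at least 3 colors are needed.
3 colors suffice: color red → {1, 6, 7, 8}; color blue → {0, 2, 4, 5}; color green → {3}.
That is already a proper 3-coloring.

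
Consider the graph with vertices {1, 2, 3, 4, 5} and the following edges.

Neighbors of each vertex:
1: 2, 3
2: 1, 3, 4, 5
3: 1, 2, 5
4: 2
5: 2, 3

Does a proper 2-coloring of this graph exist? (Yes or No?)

No

2, 3, 5 are pairwise adjacent, so at least 3 colors are needed.
So 2 colors are not enough.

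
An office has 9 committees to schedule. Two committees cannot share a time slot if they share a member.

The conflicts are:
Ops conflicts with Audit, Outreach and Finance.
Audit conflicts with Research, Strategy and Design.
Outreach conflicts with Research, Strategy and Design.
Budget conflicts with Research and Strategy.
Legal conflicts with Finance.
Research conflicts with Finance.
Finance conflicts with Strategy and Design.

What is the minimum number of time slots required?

2

Budget and Strategy conflict, so at least 2 time slots are needed.
2 time slots suffice: time slot 1 → {Audit, Outreach, Budget, Finance}; time slot 2 → {Ops, Legal, Research, Strategy, Design}. No two conflicting committees share a time slot.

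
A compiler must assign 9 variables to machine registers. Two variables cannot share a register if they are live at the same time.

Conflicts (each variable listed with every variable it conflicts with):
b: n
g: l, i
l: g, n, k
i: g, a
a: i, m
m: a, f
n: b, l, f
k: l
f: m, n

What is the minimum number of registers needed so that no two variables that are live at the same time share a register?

3

The cycle l-g-i-a-m-f-n-l has odd length 7, so it cannot be 2-colored; at least 3 registers are needed.
3 registers suffice: register 1 → {b, l, a, f}; register 2 → {g, m, n, k}; register 3 → {i}. No two conflicting variables share a register.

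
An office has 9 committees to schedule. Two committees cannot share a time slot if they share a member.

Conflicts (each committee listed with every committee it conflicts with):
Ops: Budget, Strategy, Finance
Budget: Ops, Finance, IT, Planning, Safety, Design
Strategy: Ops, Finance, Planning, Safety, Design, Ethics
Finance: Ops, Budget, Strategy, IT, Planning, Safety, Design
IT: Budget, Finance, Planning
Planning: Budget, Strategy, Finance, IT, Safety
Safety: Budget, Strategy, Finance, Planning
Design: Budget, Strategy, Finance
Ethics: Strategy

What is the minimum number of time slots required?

Strategy, Finance, Planning, Safety pairwise conflict, so at least 4 time slots are needed.
Using 4 time slots: Ops=3, Budget=2, Strategy=2, Finance=1, IT=4, Planning=3, Safety=4, Design=3, Ethics=1. Every pair that conflicts lands in different time slots.

4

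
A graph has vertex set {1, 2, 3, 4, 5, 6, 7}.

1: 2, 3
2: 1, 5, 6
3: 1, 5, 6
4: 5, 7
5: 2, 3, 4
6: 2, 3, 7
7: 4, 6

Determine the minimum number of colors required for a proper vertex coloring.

3

The cycle 4-5-3-6-7-4 has odd length 5, so it cannot be 2-colored; at least 3 colors are needed.
3 colors suffice: 1=blue, 2=red, 3=red, 4=red, 5=blue, 6=blue, 7=green. Each edge has distinct colors on its endpoints.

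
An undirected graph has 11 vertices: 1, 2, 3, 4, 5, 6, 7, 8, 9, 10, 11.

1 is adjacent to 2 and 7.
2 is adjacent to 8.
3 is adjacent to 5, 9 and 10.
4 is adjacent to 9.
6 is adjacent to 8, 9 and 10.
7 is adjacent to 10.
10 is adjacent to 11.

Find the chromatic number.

2

1 and 2 are adjacent, so at least 2 colors are needed.
A valid assignment using 2 colors: 1=red, 2=blue, 3=blue, 4=blue, 5=red, 6=blue, 7=blue, 8=red, 9=red, 10=red, 11=blue. Each edge has distinct colors on its endpoints.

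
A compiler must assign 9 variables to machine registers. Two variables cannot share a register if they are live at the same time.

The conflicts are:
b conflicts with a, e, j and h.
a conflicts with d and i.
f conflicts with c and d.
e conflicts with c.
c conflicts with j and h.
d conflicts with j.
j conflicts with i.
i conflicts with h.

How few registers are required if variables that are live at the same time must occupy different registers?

f and c conflict, so at least 2 registers are needed.
Using 2 registers: b=2, a=1, f=1, e=1, c=2, d=2, j=1, i=2, h=1. No two conflicting variables share a register.

2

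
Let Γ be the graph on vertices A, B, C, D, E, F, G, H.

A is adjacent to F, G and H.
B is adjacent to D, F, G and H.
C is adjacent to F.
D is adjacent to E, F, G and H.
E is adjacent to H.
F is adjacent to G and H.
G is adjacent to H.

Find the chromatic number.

B, D, F, G, H are pairwise adjacent (a clique of size 5), so at least 5 colors are needed.
A valid assignment using 5 colors: A=3, B=5, C=2, D=3, E=1, F=1, G=4, H=2. No two adjacent vertices share a color.

5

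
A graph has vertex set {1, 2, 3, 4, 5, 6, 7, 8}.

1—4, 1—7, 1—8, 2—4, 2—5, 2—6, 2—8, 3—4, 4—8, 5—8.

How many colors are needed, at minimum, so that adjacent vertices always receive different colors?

2, 5, 8 are mutually adjacent, so at least 3 colors are needed.
3 colors suffice: color red → {3, 6, 7, 8}; color blue → {1, 2}; color green → {4, 5}. Every edge joins two different colors.

3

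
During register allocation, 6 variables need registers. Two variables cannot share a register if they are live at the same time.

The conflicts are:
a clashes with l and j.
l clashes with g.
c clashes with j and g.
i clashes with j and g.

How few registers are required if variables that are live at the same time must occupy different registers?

The cycle a-j-i-g-l-a has odd length 5, so it cannot be 2-colored; at least 3 registers are needed.
3 registers suffice: register 1 → {j, g}; register 2 → {l, c, i}; register 3 → {a}. No two conflicting variables share a register.

3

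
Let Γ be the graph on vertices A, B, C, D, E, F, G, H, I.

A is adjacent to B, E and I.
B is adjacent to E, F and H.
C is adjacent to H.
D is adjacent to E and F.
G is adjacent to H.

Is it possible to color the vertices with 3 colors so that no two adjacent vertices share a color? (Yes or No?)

Yes

The chromatic number is 3. A, B, E form a triangle, so at least 3 colors are needed.
3 colors suffice: color 1 → {B, C, D, G, I}; color 2 → {E, F, H}; color 3 → {A}.
That is already a proper 3-coloring.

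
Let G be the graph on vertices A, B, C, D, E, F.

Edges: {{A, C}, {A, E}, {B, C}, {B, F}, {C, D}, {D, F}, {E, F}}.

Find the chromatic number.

3

The cycle E-F-D-C-A-E has odd length 5, so it cannot be 2-colored; at least 3 colors are needed.
A valid assignment using 3 colors: A=3, B=2, C=1, D=2, E=2, F=1. Every edge joins two different colors.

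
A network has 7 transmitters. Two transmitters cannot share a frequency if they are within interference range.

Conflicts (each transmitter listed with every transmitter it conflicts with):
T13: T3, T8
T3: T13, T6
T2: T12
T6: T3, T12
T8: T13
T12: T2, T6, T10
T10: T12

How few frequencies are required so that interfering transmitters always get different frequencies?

2

T6 and T12 conflict, so at least 2 frequencies are needed.
2 frequencies suffice: frequency 1 → {T3, T8, T12}; frequency 2 → {T13, T2, T6, T10}. Every pair that conflicts lands in different frequencies.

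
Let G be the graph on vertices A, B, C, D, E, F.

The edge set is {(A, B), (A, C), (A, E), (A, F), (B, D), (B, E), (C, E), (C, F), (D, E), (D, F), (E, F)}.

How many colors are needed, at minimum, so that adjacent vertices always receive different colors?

4

A, C, E, F form a clique, so at least 4 colors are needed.
4 colors suffice: color red → {E}; color blue → {A, D}; color green → {B, F}; color yellow → {C}. No two adjacent vertices share a color.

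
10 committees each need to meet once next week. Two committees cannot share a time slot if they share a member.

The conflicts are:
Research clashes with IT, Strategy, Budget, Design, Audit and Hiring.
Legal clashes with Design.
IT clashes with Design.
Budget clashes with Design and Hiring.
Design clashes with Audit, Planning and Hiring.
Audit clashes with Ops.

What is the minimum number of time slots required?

Research, Budget, Design, Hiring are mutually in conflict, so at least 4 time slots are needed.
A valid assignment using 4 time slots: Research=2, Legal=2, IT=3, Strategy=1, Budget=4, Design=1, Audit=3, Planning=2, Hiring=3, Ops=1. Every pair that conflicts lands in different time slots.

4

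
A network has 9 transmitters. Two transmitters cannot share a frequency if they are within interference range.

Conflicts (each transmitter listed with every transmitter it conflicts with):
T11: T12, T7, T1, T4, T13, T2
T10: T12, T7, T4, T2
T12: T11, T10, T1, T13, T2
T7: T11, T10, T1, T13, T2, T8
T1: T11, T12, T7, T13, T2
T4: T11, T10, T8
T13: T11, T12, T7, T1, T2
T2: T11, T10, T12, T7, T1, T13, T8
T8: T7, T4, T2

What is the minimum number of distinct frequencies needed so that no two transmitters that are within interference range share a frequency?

T11, T7, T1, T13, T2 all conflict with each other, so at least 5 frequencies are needed.
Using 5 frequencies: T11=2, T10=2, T12=3, T7=3, T1=5, T4=1, T13=4, T2=1, T8=2. No two conflicting transmitters share a frequency.

5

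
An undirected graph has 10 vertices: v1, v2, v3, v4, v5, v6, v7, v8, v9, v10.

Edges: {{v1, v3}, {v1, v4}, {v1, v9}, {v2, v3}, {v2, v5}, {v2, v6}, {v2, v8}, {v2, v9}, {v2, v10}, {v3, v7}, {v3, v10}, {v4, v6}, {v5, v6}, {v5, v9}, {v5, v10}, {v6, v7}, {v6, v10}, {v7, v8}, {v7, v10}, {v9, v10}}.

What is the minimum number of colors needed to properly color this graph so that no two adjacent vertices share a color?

4

v2, v5, v9, v10 are pairwise adjacent (a clique of size 4), so at least 4 colors are needed.
A valid assignment using 4 colors: v1=1, v2=1, v3=3, v4=2, v5=4, v6=3, v7=1, v8=2, v9=3, v10=2. Every edge joins two different colors.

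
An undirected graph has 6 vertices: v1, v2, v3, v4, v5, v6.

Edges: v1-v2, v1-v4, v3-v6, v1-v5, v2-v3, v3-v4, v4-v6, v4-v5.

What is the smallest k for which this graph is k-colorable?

v1, v4, v5 are pairwise adjacent, so at least 3 colors are needed.
3 colors suffice: v1=B, v2=R, v3=B, v4=R, v5=G, v6=G. Each edge has distinct colors on its endpoints.

3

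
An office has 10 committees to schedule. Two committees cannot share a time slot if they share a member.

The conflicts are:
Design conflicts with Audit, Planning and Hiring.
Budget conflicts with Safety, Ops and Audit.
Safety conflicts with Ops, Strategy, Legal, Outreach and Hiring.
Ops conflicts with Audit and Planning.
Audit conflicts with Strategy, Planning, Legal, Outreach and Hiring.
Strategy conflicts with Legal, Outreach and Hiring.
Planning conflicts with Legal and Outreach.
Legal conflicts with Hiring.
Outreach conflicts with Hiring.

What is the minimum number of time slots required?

Audit, Strategy, Legal, Hiring pairwise conflict, so at least 4 time slots are needed.
4 time slots suffice: Design=3, Budget=2, Safety=1, Ops=3, Audit=1, Strategy=4, Planning=2, Legal=3, Outreach=3, Hiring=2. No two conflicting committees share a time slot.

4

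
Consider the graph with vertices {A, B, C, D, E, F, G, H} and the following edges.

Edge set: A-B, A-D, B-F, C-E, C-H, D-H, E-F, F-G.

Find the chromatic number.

The cycle C-E-F-B-A-D-H-C has odd length 7, so it cannot be 2-colored; at least 3 colors are needed.
3 colors suffice: color 1 → {A, F, H}; color 2 → {B, C, D, G}; color 3 → {E}. Each edge has distinct colors on its endpoints.

3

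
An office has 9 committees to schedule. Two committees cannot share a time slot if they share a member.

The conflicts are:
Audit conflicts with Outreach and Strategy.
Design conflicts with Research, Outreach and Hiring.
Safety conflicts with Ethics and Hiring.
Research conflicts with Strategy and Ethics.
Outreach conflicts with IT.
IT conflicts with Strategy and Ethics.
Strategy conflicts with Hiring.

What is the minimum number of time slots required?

The cycle Safety-Hiring-Design-Research-Ethics-Safety has odd length 5, so it cannot be 2-colored; at least 3 time slots are needed.
3 time slots suffice: time slot 1 → {Design, Strategy, Ethics}; time slot 2 → {Audit, Research, IT, Hiring}; time slot 3 → {Safety, Outreach}. Every pair that conflicts lands in different time slots.

3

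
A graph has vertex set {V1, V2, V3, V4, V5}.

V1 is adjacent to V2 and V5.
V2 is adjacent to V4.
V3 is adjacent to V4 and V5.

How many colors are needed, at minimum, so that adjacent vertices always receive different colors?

The cycle V1-V5-V3-V4-V2-V1 has odd length 5, so it cannot be 2-colored; at least 3 colors are needed.
3 colors suffice: V1=red, V2=green, V3=red, V4=blue, V5=blue. Each edge has distinct colors on its endpoints.

3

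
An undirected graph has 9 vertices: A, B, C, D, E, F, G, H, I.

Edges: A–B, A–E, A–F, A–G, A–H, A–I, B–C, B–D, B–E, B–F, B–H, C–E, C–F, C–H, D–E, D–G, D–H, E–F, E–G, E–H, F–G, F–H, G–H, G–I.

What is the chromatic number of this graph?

A, B, E, F, H are mutually adjacent (a clique of size 5), so at least 5 colors are needed.
5 colors suffice: color 1 → {E, I}; color 2 → {H}; color 3 → {D, F}; color 4 → {A, C}; color 5 → {B, G}. Each edge has distinct colors on its endpoints.

5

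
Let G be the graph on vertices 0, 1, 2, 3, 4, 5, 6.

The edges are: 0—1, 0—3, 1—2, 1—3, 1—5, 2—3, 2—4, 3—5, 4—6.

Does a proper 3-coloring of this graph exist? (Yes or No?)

The chromatic number is 3. 1, 2, 3 are mutually adjacent, so at least 3 colors are needed.
3 colors suffice: color red → {3, 4}; color blue → {1, 6}; color green → {0, 2, 5}.
That is already a proper 3-coloring.

Yes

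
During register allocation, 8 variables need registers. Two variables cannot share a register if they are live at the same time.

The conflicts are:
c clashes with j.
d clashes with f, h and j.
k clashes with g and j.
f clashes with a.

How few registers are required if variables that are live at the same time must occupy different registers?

k and g conflict, so at least 2 registers are needed.
2 registers suffice: c=1, d=1, k=1, f=2, h=2, a=1, g=2, j=2. No two conflicting variables share a register.

2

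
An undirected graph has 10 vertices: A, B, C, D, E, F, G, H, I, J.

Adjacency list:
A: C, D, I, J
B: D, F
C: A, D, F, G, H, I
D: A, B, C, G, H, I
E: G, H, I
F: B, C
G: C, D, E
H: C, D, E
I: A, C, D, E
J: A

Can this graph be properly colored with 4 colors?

The chromatic number is 4. A, C, D, I form a clique, so at least 4 colors are needed.
4 colors suffice: A=3, B=1, C=1, D=2, E=1, F=2, G=3, H=3, I=4, J=1.
That is already a proper 4-coloring.

Yes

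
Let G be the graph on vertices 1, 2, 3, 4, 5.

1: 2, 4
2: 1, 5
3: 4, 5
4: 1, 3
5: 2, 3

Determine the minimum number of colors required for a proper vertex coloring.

3

The cycle 2-5-3-4-1-2 has odd length 5, so it cannot be 2-colored; at least 3 colors are needed.
3 colors suffice: color red → {2, 3}; color blue → {1, 5}; color green → {4}. No two adjacent vertices share a color.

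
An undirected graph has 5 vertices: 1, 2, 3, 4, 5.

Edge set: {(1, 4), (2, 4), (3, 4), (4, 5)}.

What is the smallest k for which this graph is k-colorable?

3 and 4 are adjacent, so at least 2 colors are needed.
2 colors suffice: color red → {4}; color blue → {1, 2, 3, 5}. No two adjacent vertices share a color.

2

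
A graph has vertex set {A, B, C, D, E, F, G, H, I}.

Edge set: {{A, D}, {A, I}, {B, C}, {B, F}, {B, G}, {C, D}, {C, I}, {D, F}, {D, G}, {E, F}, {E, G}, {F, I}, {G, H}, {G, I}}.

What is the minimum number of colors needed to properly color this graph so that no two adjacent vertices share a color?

A and I are adjacent, so at least 2 colors are needed.
2 colors suffice: A=red, B=blue, C=red, D=blue, E=blue, F=red, G=red, H=blue, I=blue. Every edge joins two different colors.

2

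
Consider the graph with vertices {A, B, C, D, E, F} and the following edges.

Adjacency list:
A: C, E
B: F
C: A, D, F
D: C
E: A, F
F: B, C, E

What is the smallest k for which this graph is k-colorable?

2

A and E are adjacent, so at least 2 colors are needed.
A valid assignment using 2 colors: A=blue, B=red, C=red, D=blue, E=red, F=blue. Each edge has distinct colors on its endpoints.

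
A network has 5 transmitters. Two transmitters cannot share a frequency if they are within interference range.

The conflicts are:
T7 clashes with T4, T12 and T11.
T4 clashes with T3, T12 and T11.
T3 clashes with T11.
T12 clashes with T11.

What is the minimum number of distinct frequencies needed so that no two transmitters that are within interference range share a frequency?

4

T7, T4, T12, T11 are mutually in conflict, so at least 4 frequencies are needed.
A valid assignment using 4 frequencies: T7=4, T4=2, T3=3, T12=3, T11=1. Every pair that conflicts lands in different frequencies.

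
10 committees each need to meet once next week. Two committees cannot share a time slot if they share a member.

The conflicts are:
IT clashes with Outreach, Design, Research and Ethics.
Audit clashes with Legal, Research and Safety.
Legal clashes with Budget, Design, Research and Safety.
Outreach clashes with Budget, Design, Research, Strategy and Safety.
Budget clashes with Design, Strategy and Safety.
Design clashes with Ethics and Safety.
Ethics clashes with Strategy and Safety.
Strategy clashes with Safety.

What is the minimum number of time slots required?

Outreach, Budget, Design, Safety all conflict with each other, so at least 4 time slots are needed.
4 time slots suffice: IT=1, Audit=4, Legal=3, Outreach=3, Budget=4, Design=2, Research=2, Ethics=3, Strategy=2, Safety=1. Each listed conflict is separated.

4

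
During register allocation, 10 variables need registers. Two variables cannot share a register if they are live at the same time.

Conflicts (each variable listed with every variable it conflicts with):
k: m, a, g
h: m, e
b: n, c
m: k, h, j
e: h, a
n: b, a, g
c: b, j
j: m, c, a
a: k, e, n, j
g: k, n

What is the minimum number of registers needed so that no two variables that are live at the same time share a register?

3

The cycle m-h-e-a-k-m has odd length 5, so it cannot be 2-colored; at least 3 registers are needed.
3 registers suffice: register 1 → {b, m, a, g}; register 2 → {k, e, n, j}; register 3 → {h, c}. No two conflicting variables share a register.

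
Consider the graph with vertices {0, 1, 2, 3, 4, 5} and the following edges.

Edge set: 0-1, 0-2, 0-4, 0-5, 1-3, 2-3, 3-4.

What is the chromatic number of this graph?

0 and 4 are adjacent, so at least 2 colors are needed.
2 colors suffice: color red → {0, 3}; color blue → {1, 2, 4, 5}. Every edge joins two different colors.

2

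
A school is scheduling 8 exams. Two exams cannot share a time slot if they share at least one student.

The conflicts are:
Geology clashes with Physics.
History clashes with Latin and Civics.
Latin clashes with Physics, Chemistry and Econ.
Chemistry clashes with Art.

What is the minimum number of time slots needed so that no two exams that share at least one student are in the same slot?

2

Chemistry and Art conflict, so at least 2 time slots are needed.
2 time slots suffice: time slot 1 → {Geology, Latin, Civics, Art}; time slot 2 → {History, Physics, Chemistry, Econ}. No two conflicting exams share a time slot.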